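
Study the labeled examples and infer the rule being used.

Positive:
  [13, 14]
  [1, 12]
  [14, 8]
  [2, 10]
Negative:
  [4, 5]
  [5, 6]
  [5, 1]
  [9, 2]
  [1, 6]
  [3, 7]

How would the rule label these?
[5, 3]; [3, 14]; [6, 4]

Negative, Positive, Negative

The simplest hypothesis consistent with all the labels is: sum ≥ 12.
[5, 3]: Negative (5+3 = 8).
[3, 14]: Positive (3+14 = 17).
[6, 4]: Negative (6+4 = 10).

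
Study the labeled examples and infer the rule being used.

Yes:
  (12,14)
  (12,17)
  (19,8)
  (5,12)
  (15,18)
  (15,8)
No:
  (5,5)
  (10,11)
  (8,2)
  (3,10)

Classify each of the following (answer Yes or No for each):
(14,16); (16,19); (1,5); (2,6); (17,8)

The simplest hypothesis consistent with all the labels is: max ≥ 12.
(14,16) → max 16 → Yes.
(16,19) → max 19 → Yes.
(1,5) → max 5 → No.
(2,6) → max 6 → No.
(17,8) → max 17 → Yes.

Yes, Yes, No, No, Yes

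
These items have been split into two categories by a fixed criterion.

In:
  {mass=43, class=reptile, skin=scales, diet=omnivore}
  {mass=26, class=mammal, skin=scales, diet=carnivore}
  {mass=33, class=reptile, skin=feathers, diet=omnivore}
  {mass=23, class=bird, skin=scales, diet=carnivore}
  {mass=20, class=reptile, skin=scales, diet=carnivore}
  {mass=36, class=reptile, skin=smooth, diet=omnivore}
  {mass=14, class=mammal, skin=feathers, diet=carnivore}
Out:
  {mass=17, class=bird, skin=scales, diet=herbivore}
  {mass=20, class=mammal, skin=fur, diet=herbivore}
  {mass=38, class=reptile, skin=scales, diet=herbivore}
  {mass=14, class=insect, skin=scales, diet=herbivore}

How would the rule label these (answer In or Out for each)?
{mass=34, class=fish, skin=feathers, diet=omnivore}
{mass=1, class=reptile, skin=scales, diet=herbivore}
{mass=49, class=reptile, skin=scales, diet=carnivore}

In, Out, In

The pattern is that an item is 'In' exactly when: diet is not herbivore.
{mass=34, class=fish, skin=feathers, diet=omnivore}: diet is omnivore, qualifies → In. {mass=1, class=reptile, skin=scales, diet=herbivore}: diet is herbivore, does not satisfy this → Out. {mass=49, class=reptile, skin=scales, diet=carnivore}: diet is carnivore, qualifies → In.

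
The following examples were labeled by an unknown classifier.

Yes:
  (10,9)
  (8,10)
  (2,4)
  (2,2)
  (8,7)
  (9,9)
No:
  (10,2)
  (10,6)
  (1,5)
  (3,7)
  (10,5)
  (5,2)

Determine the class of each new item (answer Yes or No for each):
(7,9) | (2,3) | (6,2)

Yes, Yes, No

Rule: |first − second| ≤ 2. This holds for each 'Yes' example and fails for each 'No' one.
(7,9) → |7−9| = 2 → Yes. (2,3) → |2−3| = 1 → Yes. (6,2) → |6−2| = 4 → No.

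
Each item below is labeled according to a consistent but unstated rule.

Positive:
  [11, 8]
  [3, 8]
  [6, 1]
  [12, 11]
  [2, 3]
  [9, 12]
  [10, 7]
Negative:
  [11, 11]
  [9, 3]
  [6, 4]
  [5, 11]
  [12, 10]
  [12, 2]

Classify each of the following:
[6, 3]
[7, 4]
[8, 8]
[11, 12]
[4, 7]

'Positive' ⟺ sum is odd.
Positive: [6, 3], since 6+3 = 9.
Positive: [7, 4], since 7+4 = 11.
Negative: [8, 8], since 8+8 = 16.
Positive: [11, 12], since 11+12 = 23.
Positive: [4, 7], since 4+7 = 11.

Positive, Positive, Negative, Positive, Positive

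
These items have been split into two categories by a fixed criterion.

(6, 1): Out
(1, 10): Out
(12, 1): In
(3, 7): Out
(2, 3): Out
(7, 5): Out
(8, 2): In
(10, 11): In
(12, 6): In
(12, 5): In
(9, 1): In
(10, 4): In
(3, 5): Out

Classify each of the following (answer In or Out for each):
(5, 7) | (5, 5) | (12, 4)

Out, Out, In

The rule appears to be: first ≥ 8.
(5, 7): first 5, doesn't qualify → Out. (5, 5): first 5, doesn't qualify → Out. (12, 4): first 12, checks out → In.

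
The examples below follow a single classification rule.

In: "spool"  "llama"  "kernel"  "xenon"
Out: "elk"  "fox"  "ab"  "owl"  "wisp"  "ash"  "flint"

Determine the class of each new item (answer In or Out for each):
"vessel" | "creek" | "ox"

In, In, Out

A rule that fits every label: has a repeated letter — true of each 'In' example, false of each 'Out' one.
"vessel" → 'e' appears 2× → In.
"creek" → 'e' appears 2× → In.
"ox" → all letters distinct → Out.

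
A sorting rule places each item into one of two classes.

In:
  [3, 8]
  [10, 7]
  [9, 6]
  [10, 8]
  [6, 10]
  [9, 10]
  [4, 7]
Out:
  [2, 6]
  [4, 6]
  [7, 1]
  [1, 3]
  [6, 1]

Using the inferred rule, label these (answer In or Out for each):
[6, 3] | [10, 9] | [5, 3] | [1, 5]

Out, In, Out, Out

The distinguishing property — sum ≥ 11 — holds for all the 'In' cases and none of the 'Out' cases.
[6, 3]: Out (6+3 = 9).
[10, 9]: In (10+9 = 19).
[5, 3]: Out (5+3 = 8).
[1, 5]: Out (1+5 = 6).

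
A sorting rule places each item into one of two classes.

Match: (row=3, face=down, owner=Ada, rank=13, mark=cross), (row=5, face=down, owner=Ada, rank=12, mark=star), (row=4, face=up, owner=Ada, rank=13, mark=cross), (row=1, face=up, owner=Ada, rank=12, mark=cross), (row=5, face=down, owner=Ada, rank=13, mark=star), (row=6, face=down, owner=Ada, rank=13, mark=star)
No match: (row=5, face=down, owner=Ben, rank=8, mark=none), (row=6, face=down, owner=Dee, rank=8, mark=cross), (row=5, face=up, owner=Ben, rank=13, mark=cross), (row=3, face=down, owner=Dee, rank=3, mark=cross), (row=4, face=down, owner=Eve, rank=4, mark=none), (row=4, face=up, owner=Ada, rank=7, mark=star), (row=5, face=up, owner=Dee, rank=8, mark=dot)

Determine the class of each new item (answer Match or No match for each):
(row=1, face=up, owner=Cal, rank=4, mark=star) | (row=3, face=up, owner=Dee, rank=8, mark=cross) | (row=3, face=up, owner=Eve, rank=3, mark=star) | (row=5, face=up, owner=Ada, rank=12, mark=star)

No match, No match, No match, Match

The pattern is that an item is 'Match' exactly when: owner is Ada AND rank ≥ 8.
(row=1, face=up, owner=Cal, rank=4, mark=star) — owner is Cal, rank = 4, hence No match.
(row=3, face=up, owner=Dee, rank=8, mark=cross) — owner is Dee, rank = 8, hence No match.
(row=3, face=up, owner=Eve, rank=3, mark=star) — owner is Eve, rank = 3, hence No match.
(row=5, face=up, owner=Ada, rank=12, mark=star) — owner is Ada, rank = 12, hence Match.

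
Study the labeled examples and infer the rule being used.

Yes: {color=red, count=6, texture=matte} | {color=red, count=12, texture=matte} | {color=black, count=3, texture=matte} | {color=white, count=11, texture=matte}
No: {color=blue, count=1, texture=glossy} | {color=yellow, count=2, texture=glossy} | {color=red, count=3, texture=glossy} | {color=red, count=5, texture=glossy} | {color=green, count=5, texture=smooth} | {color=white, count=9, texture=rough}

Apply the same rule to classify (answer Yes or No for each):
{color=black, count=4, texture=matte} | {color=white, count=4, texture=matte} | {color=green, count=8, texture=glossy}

Yes, Yes, No

The simplest hypothesis consistent with all the labels is: texture is matte.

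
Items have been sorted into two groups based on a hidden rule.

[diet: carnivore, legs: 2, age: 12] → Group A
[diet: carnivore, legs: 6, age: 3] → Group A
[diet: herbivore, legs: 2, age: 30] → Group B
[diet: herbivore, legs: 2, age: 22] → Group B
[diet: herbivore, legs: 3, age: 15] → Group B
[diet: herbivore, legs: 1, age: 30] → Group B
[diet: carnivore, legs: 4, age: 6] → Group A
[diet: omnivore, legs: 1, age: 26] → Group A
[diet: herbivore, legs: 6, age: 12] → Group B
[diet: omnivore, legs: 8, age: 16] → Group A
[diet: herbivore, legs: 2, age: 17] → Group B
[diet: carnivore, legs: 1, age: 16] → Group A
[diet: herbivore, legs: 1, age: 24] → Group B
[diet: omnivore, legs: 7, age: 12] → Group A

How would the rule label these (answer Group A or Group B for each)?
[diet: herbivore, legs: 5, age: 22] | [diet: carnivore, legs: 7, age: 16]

Group B, Group A

One predicate separates the groups cleanly: diet is not herbivore.
Group B: [diet: herbivore, legs: 5, age: 22], since diet is herbivore. Group A: [diet: carnivore, legs: 7, age: 16], since diet is carnivore.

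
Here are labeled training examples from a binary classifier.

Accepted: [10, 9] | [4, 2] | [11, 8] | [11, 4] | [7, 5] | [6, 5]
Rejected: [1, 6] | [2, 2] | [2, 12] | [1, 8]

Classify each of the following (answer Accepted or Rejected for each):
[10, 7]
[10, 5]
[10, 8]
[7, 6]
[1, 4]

Accepted, Accepted, Accepted, Accepted, Rejected

Rule: first > second. This holds for each 'Accepted' example and fails for each 'Rejected' one.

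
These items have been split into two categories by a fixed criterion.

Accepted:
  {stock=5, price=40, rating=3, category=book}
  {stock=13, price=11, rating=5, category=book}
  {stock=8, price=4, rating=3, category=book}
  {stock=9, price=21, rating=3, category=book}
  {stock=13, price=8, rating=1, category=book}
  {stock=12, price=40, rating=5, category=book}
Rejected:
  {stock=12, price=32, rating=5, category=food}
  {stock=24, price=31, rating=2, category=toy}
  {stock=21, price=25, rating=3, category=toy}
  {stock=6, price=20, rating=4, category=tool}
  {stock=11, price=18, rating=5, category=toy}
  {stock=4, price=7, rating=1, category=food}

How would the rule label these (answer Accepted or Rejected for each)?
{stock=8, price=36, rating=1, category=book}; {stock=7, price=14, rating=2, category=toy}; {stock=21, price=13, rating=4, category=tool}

Accepted, Rejected, Rejected

The distinguishing property — category is book — holds for all the 'Accepted' cases and none of the 'Rejected' cases.
Accepted: {stock=8, price=36, rating=1, category=book}, since category is book. Rejected: {stock=7, price=14, rating=2, category=toy}, since category is toy. Rejected: {stock=21, price=13, rating=4, category=tool}, since category is tool.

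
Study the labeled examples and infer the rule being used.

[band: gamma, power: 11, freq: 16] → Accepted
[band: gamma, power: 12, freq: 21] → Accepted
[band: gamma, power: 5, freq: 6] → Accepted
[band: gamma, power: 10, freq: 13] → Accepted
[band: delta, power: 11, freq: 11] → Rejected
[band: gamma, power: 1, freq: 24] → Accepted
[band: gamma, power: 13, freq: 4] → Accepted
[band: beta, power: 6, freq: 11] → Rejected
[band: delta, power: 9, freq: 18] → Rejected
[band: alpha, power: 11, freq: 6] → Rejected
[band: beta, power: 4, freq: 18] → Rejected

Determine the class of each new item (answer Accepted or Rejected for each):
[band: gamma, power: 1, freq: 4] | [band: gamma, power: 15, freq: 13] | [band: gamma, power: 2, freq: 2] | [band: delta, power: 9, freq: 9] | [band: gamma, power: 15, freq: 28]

The classifier is using: band is gamma.

Accepted, Accepted, Accepted, Rejected, Accepted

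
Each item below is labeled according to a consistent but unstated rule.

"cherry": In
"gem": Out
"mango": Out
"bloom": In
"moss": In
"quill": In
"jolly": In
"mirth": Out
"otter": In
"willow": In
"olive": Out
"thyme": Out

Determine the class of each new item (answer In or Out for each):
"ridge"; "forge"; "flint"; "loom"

Out, Out, Out, In

All 'In' examples share one property — has a double letter — and every 'Out' example lacks it.
"ridge": no doubled letter, fails this test → Out. "forge": no doubled letter, fails this test → Out. "flint": no doubled letter, fails this test → Out. "loom": 'oo' doubled, has this property → In.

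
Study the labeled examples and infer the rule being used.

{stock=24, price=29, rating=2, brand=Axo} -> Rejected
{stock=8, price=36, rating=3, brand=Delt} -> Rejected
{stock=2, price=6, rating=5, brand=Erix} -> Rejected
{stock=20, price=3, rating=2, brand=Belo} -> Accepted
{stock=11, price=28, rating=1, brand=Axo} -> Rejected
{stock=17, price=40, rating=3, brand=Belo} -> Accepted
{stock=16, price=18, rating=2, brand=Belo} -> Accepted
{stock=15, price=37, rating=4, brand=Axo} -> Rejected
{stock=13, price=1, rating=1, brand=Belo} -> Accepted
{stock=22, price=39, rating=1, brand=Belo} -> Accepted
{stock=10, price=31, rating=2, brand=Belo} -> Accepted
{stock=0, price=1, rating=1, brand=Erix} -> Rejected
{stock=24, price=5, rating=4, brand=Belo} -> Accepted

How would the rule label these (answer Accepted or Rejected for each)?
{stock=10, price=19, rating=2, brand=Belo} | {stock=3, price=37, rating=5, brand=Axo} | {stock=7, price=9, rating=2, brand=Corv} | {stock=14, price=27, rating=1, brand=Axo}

Accepted, Rejected, Rejected, Rejected

Rule: brand is Belo. This holds for each 'Accepted' example and fails for each 'Rejected' one.
{stock=10, price=19, rating=2, brand=Belo}: Accepted (brand is Belo). {stock=3, price=37, rating=5, brand=Axo}: Rejected (brand is Axo). {stock=7, price=9, rating=2, brand=Corv}: Rejected (brand is Corv). {stock=14, price=27, rating=1, brand=Axo}: Rejected (brand is Axo).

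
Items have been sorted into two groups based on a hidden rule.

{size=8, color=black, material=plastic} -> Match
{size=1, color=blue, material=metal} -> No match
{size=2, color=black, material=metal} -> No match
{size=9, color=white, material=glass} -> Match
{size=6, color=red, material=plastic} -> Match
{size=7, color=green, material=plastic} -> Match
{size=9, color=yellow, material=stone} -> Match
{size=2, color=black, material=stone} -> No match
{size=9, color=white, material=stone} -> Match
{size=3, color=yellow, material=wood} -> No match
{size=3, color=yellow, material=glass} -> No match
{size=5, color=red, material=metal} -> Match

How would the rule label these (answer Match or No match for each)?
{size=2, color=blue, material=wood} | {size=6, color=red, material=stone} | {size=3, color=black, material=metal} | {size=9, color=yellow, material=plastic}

Rule: size ≥ 5. This holds for each 'Match' example and fails for each 'No match' one.
{size=2, color=blue, material=wood} → size = 2 → No match. {size=6, color=red, material=stone} → size = 6 → Match. {size=3, color=black, material=metal} → size = 3 → No match. {size=9, color=yellow, material=plastic} → size = 9 → Match.

No match, Match, No match, Match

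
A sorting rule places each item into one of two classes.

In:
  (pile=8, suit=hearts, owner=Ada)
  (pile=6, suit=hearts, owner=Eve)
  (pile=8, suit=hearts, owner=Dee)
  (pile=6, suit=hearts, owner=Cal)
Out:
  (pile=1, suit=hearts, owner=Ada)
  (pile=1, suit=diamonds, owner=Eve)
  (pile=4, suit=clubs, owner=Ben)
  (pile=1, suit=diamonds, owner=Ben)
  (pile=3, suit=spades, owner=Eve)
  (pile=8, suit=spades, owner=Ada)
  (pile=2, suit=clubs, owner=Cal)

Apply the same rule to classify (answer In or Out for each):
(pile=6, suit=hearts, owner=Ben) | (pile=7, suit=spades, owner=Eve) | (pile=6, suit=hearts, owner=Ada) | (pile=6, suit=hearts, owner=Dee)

In, Out, In, In

The rule appears to be: suit is hearts AND pile ≥ 2.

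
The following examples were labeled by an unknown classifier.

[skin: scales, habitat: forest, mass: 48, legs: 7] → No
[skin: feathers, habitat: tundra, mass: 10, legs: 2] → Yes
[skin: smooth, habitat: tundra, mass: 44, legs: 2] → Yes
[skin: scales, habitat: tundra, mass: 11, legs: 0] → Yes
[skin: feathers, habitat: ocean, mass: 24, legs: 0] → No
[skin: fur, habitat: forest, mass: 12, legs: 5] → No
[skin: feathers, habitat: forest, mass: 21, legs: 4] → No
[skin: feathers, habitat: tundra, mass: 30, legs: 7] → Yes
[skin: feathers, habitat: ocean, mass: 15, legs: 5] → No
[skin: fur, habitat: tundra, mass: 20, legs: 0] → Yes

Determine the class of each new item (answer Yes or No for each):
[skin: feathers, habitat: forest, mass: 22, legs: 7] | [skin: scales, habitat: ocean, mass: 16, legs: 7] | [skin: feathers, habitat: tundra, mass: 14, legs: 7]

No, No, Yes

'Yes' ⟺ habitat is tundra.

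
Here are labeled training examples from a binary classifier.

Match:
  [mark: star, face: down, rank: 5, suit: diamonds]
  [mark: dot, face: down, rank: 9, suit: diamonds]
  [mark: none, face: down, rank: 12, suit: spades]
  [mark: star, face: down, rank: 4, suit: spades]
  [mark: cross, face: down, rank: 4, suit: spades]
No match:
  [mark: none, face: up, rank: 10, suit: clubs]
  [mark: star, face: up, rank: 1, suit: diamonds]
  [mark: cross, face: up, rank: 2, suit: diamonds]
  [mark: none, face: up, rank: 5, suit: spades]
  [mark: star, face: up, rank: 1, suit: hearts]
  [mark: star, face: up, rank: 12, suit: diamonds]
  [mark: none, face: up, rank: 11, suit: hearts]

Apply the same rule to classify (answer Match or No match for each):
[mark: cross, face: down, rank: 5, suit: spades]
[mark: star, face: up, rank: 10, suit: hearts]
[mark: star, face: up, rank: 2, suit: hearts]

Match, No match, No match

Rule: face is down. This holds for each 'Match' example and fails for each 'No match' one.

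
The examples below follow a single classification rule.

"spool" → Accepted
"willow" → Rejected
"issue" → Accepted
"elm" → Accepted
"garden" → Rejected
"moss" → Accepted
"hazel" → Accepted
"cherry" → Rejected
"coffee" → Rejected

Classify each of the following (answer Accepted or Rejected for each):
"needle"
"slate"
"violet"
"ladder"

Rejected, Accepted, Rejected, Rejected

Rule: length ≤ 5. This holds for each 'Accepted' example and fails for each 'Rejected' one.
Rejected: "needle", since length 6.
Accepted: "slate", since length 5.
Rejected: "violet", since length 6.
Rejected: "ladder", since length 6.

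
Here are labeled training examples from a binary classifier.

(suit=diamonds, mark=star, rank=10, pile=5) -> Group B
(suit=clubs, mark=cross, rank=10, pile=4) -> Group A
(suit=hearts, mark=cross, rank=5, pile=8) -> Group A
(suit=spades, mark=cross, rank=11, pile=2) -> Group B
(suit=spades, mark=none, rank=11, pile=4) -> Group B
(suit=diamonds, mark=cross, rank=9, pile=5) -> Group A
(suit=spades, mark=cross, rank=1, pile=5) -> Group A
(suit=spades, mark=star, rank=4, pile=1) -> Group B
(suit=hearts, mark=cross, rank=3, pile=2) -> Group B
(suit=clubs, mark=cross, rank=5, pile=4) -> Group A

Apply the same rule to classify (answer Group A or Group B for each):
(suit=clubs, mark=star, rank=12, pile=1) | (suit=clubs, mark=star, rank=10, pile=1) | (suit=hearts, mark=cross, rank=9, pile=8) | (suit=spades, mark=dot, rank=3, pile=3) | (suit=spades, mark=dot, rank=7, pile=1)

Group B, Group B, Group A, Group B, Group B

Every 'Group A' example satisfies: mark is cross AND pile ≥ 4. None of the 'Group B' examples do.
(suit=clubs, mark=star, rank=12, pile=1): mark is star, pile = 1 — lacks this property, so Group B.
(suit=clubs, mark=star, rank=10, pile=1): mark is star, pile = 1 — lacks this property, so Group B.
(suit=hearts, mark=cross, rank=9, pile=8): mark is cross, pile = 8 — satisfies this, so Group A.
(suit=spades, mark=dot, rank=3, pile=3): mark is dot, pile = 3 — lacks this property, so Group B.
(suit=spades, mark=dot, rank=7, pile=1): mark is dot, pile = 1 — lacks this property, so Group B.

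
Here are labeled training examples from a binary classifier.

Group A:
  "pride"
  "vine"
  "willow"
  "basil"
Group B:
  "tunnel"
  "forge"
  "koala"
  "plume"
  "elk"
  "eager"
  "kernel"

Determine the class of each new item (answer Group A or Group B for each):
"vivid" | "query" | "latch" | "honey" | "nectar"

Group A, Group B, Group B, Group B, Group B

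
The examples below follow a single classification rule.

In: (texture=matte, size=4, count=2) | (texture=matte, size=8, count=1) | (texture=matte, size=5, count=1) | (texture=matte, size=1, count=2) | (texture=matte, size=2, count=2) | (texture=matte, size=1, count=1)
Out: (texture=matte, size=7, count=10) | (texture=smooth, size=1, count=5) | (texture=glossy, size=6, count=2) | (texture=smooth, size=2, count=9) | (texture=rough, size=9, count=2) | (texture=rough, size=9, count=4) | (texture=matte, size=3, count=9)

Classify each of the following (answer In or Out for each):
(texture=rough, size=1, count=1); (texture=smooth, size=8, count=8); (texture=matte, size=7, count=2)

Out, Out, In

'In' ⟺ texture is matte AND count ≤ 2.
(texture=rough, size=1, count=1) — texture is rough, count = 1, hence Out.
(texture=smooth, size=8, count=8) — texture is smooth, count = 8, hence Out.
(texture=matte, size=7, count=2) — texture is matte, count = 2, hence In.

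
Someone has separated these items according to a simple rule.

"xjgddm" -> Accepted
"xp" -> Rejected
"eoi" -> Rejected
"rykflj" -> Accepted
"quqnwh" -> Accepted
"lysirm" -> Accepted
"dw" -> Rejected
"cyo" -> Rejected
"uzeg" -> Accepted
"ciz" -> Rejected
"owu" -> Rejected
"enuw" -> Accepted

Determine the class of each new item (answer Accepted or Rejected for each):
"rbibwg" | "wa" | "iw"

A rule that fits every label: length ≥ 4 — true of each 'Accepted' example, false of each 'Rejected' one.
"rbibwg" → length 6 → Accepted. "wa" → length 2 → Rejected. "iw" → length 2 → Rejected.

Accepted, Rejected, Rejected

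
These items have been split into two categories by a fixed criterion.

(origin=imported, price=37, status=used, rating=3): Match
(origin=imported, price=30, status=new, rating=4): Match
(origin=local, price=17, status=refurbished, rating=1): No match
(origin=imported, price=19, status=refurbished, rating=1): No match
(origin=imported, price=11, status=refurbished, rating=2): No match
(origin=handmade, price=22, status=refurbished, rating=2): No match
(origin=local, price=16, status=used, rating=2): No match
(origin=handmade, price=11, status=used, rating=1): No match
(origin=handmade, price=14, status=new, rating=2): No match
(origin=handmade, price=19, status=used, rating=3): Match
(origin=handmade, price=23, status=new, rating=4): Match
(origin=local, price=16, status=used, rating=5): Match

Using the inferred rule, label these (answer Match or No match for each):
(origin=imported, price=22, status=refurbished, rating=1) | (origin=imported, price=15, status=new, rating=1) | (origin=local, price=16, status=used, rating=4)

No match, No match, Match

The simplest hypothesis consistent with all the labels is: rating ≥ 3.
(origin=imported, price=22, status=refurbished, rating=1): rating = 1, doesn't qualify → No match.
(origin=imported, price=15, status=new, rating=1): rating = 1, doesn't qualify → No match.
(origin=local, price=16, status=used, rating=4): rating = 4, matches → Match.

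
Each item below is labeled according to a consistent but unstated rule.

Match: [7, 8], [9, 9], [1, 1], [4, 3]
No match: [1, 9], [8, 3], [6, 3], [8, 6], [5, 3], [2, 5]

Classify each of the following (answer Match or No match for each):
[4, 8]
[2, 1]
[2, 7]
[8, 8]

The pattern is that an item is 'Match' exactly when: |first − second| ≤ 1.
[4, 8] — |4−8| = 4, hence No match. [2, 1] — |2−1| = 1, hence Match. [2, 7] — |2−7| = 5, hence No match. [8, 8] — |8−8| = 0, hence Match.

No match, Match, No match, Match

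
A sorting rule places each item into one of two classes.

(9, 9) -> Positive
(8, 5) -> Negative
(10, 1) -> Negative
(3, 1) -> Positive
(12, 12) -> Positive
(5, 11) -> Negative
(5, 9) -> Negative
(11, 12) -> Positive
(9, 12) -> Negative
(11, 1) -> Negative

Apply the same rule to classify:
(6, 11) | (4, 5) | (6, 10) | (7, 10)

All 'Positive' examples share one property — |first − second| ≤ 2 — and every 'Negative' example lacks it.

Negative, Positive, Negative, Negative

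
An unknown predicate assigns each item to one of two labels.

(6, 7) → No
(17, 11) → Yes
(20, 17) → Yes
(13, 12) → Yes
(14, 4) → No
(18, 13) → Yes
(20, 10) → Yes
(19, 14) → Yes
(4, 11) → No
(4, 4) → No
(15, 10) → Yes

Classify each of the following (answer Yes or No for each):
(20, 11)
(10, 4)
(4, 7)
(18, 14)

The simplest hypothesis consistent with all the labels is: sum ≥ 25.
(20, 11): Yes (20+11 = 31). (10, 4): No (10+4 = 14). (4, 7): No (4+7 = 11). (18, 14): Yes (18+14 = 32).

Yes, No, No, Yes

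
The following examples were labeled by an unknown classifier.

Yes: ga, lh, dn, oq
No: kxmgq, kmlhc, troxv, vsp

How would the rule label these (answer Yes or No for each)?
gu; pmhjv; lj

Yes, No, Yes

All 'Yes' examples share one property — even length — and every 'No' example lacks it.
gu: Yes (length 2).
pmhjv: No (length 5).
lj: Yes (length 2).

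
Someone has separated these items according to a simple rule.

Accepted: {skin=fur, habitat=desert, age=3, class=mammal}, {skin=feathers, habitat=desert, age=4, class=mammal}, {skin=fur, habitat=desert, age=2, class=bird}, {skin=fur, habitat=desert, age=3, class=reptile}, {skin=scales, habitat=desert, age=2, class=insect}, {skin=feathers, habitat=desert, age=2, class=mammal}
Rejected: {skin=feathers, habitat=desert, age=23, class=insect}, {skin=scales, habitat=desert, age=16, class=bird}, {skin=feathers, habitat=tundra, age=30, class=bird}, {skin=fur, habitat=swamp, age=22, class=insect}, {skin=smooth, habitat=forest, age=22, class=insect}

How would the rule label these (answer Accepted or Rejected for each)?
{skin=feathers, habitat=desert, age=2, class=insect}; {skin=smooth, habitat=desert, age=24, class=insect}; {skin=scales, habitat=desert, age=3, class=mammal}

Accepted, Rejected, Accepted

Rule: age ≤ 4. This holds for each 'Accepted' example and fails for each 'Rejected' one.
{skin=feathers, habitat=desert, age=2, class=insect}: age = 2, passes → Accepted. {skin=smooth, habitat=desert, age=24, class=insect}: age = 24, doesn't match → Rejected. {skin=scales, habitat=desert, age=3, class=mammal}: age = 3, passes → Accepted.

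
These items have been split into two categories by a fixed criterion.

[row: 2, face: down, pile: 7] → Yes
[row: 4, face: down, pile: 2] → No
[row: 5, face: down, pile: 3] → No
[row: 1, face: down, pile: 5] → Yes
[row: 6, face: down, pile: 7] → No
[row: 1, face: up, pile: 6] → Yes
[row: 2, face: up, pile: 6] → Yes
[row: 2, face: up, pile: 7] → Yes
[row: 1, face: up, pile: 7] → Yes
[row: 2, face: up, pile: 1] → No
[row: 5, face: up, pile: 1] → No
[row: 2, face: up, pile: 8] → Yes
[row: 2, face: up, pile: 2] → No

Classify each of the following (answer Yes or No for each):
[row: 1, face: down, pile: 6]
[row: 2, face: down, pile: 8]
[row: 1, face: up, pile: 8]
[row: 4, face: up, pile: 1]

A rule that fits every label: row ≤ 2 AND pile ≥ 3 — true of each 'Yes' example, false of each 'No' one.
[row: 1, face: down, pile: 6]: row = 1, pile = 6 — has this property, so Yes. [row: 2, face: down, pile: 8]: row = 2, pile = 8 — has this property, so Yes. [row: 1, face: up, pile: 8]: row = 1, pile = 8 — has this property, so Yes. [row: 4, face: up, pile: 1]: row = 4, pile = 1 — does not fit, so No.

Yes, Yes, Yes, No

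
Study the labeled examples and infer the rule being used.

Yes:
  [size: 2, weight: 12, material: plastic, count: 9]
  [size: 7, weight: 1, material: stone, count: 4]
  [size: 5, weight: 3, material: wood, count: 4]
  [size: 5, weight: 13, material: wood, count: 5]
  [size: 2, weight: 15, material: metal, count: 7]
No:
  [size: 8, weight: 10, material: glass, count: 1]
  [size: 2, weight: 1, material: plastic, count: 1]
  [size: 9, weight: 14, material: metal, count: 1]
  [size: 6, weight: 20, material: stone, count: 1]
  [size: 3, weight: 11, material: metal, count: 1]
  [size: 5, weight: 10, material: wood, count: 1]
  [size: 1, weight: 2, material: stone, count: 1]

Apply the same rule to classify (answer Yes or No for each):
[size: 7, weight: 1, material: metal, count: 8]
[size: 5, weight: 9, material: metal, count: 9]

Yes, Yes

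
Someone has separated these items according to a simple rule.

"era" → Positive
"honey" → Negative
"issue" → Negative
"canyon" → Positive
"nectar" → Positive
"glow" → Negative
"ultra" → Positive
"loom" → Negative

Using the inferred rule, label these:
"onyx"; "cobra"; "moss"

Checking candidate rules against both groups, what survives is: contains 'a'.
"onyx" — no 'a', hence Negative.
"cobra" — has 'a', hence Positive.
"moss" — no 'a', hence Negative.

Negative, Positive, Negative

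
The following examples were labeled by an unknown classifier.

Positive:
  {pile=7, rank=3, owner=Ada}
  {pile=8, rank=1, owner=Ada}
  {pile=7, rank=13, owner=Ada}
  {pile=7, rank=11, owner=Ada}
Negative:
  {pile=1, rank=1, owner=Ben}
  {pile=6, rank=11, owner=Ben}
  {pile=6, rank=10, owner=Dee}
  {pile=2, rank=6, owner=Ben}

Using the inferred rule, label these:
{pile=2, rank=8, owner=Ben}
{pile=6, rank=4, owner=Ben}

The pattern is that an item is 'Positive' exactly when: owner is Ada.
{pile=2, rank=8, owner=Ben} — owner is Ben, hence Negative. {pile=6, rank=4, owner=Ben} — owner is Ben, hence Negative.

Negative, Negative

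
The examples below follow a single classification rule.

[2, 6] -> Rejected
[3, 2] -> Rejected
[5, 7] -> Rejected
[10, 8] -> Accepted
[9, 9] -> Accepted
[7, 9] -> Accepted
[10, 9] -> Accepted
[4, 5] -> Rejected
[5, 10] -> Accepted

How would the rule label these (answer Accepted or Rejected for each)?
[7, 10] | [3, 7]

Accepted, Rejected

Rule: sum ≥ 15. This holds for each 'Accepted' example and fails for each 'Rejected' one.
Accepted: [7, 10], since 7+10 = 17. Rejected: [3, 7], since 3+7 = 10.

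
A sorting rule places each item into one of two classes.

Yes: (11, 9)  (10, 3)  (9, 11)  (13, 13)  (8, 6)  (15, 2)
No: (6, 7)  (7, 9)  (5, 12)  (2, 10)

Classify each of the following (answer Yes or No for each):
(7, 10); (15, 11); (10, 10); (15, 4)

No, Yes, Yes, Yes

The pattern is that an item is 'Yes' exactly when: first ≥ 8.
No: (7, 10), since first 7. Yes: (15, 11), since first 15. Yes: (10, 10), since first 10. Yes: (15, 4), since first 15.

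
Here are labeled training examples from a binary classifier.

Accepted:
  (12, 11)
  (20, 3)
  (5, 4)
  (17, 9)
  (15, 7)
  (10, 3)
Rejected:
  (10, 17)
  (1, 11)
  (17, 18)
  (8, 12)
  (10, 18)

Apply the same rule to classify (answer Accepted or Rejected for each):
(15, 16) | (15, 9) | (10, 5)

Rejected, Accepted, Accepted

All 'Accepted' examples share one property — first > second — and every 'Rejected' example lacks it.
(15, 16) — 15 < 16, hence Rejected. (15, 9) — 15 > 9, hence Accepted. (10, 5) — 10 > 5, hence Accepted.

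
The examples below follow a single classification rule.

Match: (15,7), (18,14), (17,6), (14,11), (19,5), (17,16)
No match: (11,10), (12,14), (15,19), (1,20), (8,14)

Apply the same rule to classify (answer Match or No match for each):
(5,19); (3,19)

No match, No match

The common property of the 'Match' items is: first > second AND sum ≥ 22. No 'No match' item has it.
(5,19) → 5 < 19, 5+19 = 24 → No match.
(3,19) → 3 < 19, 3+19 = 22 → No match.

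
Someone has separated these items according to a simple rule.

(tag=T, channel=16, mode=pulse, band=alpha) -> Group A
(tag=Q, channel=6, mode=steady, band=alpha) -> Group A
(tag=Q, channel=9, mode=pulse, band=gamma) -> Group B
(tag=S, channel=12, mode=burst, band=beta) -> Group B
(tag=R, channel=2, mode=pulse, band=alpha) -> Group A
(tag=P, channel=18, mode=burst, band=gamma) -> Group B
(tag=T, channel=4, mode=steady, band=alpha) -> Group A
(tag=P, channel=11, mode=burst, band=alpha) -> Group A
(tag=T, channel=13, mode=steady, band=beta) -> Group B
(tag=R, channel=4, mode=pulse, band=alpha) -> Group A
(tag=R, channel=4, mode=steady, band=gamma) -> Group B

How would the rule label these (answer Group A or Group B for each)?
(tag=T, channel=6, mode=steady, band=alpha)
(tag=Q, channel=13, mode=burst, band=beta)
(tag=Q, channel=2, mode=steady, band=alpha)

Group A, Group B, Group A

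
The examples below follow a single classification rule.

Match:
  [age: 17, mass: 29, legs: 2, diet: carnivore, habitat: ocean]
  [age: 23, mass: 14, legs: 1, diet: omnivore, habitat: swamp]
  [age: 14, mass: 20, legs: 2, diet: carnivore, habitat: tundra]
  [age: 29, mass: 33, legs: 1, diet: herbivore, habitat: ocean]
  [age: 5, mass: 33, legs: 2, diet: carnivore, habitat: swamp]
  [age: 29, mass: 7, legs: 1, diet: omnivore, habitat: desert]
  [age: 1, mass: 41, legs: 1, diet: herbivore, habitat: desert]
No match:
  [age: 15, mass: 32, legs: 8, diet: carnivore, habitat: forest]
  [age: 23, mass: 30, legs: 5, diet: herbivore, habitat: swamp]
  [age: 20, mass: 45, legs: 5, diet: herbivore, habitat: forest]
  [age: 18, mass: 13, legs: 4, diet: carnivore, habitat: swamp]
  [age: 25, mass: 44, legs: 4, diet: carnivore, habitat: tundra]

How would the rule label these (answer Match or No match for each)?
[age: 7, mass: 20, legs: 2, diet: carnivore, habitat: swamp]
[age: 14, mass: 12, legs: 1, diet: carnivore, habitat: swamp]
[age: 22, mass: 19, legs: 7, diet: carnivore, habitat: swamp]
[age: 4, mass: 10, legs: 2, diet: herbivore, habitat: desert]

Rule: legs ≤ 2. This holds for each 'Match' example and fails for each 'No match' one.
[age: 7, mass: 20, legs: 2, diet: carnivore, habitat: swamp] — legs = 2, hence Match.
[age: 14, mass: 12, legs: 1, diet: carnivore, habitat: swamp] — legs = 1, hence Match.
[age: 22, mass: 19, legs: 7, diet: carnivore, habitat: swamp] — legs = 7, hence No match.
[age: 4, mass: 10, legs: 2, diet: herbivore, habitat: desert] — legs = 2, hence Match.

Match, Match, No match, Match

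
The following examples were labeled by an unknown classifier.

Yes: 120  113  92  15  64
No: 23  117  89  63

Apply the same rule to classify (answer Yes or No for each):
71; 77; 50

A rule that fits every label: ≡ 1 (mod 7) — true of each 'Yes' example, false of each 'No' one.

Yes, No, Yes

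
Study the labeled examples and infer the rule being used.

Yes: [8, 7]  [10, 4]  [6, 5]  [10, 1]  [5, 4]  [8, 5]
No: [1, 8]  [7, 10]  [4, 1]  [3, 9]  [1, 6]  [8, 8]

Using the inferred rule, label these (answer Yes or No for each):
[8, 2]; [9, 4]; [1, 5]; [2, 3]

Yes, Yes, No, No

The common property of the 'Yes' items is: first > second AND sum ≥ 7. No 'No' item has it.
Yes: [8, 2], since 8 > 2, 8+2 = 10. Yes: [9, 4], since 9 > 4, 9+4 = 13. No: [1, 5], since 1 < 5, 1+5 = 6. No: [2, 3], since 2 < 3, 2+3 = 5.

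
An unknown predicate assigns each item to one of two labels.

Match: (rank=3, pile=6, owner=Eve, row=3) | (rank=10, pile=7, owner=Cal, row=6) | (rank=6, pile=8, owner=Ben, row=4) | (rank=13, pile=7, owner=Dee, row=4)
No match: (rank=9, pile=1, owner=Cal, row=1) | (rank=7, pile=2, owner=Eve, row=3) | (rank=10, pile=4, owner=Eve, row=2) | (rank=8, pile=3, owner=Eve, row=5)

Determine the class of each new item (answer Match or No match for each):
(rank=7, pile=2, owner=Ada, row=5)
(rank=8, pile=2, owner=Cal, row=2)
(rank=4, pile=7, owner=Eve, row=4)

No match, No match, Match

'Match' ⟺ pile ≥ 6.
(rank=7, pile=2, owner=Ada, row=5) — pile = 2, hence No match. (rank=8, pile=2, owner=Cal, row=2) — pile = 2, hence No match. (rank=4, pile=7, owner=Eve, row=4) — pile = 7, hence Match.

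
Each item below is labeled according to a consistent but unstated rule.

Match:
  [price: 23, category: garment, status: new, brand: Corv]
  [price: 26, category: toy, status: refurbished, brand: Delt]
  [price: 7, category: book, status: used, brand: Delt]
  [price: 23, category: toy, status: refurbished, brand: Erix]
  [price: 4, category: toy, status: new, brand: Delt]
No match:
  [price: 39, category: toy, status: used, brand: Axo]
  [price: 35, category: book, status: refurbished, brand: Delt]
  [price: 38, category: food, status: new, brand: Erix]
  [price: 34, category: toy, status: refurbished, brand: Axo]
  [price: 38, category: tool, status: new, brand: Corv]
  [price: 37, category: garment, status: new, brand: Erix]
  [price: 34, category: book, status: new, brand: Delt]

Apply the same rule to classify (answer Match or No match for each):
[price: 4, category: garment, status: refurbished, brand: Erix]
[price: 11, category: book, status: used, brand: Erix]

The simplest hypothesis consistent with all the labels is: price ≤ 26.
[price: 4, category: garment, status: refurbished, brand: Erix]: Match (price = 4). [price: 11, category: book, status: used, brand: Erix]: Match (price = 11).

Match, Match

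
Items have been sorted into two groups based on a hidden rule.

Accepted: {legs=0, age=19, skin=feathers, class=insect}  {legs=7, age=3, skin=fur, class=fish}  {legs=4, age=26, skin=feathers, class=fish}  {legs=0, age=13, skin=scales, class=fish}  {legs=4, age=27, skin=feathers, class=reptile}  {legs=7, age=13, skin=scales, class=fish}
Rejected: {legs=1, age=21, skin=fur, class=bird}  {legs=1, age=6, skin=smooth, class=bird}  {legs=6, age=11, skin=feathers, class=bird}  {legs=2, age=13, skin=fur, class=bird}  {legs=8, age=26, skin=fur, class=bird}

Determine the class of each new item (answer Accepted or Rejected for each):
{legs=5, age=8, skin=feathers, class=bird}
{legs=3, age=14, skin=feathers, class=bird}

Rejected, Rejected

The distinguishing property — class is not bird — holds for all the 'Accepted' cases and none of the 'Rejected' cases.
{legs=5, age=8, skin=feathers, class=bird}: class is bird — doesn't qualify, so Rejected.
{legs=3, age=14, skin=feathers, class=bird}: class is bird — doesn't qualify, so Rejected.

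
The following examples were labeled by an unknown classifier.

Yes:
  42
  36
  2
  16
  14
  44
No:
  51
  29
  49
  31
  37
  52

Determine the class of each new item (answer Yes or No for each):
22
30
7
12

'Yes' ⟺ even AND at most 44.
22 — 22 is even, 22 ≤ 44, hence Yes.
30 — 30 is even, 30 ≤ 44, hence Yes.
7 — 7 is odd, 7 ≤ 44, hence No.
12 — 12 is even, 12 ≤ 44, hence Yes.

Yes, Yes, No, Yes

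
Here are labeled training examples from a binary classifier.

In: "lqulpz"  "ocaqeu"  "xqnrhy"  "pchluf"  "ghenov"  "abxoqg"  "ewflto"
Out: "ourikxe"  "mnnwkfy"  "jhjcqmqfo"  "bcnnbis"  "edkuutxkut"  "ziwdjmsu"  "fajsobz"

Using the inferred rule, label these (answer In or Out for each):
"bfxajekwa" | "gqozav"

The rule appears to be: length 6.
"bfxajekwa": length 9 — fails the rule, so Out.
"gqozav": length 6 — checks out, so In.

Out, In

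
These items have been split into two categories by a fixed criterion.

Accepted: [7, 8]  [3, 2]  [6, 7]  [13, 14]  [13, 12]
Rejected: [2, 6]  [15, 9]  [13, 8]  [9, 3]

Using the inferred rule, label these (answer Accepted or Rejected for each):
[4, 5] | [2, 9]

Accepted, Rejected

One predicate separates the groups cleanly: |first − second| ≤ 1.
[4, 5]: |4−5| = 1, satisfies this → Accepted.
[2, 9]: |2−9| = 7, does not satisfy this → Rejected.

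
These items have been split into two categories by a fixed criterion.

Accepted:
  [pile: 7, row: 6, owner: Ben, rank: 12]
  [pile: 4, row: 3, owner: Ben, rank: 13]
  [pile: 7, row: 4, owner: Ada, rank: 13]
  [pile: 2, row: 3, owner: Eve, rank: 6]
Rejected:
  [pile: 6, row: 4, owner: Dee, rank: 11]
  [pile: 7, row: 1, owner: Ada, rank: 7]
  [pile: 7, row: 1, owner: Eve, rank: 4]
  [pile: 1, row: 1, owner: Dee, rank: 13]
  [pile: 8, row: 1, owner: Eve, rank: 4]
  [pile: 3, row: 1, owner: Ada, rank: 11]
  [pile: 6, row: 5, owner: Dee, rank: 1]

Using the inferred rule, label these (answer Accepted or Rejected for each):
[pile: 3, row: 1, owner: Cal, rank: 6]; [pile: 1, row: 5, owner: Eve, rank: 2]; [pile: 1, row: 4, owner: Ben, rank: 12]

Rejected, Accepted, Accepted

The classifier is using: row ≥ 3 AND pile ≠ 6.
[pile: 3, row: 1, owner: Cal, rank: 6]: row = 1, pile = 3, lacks this property → Rejected.
[pile: 1, row: 5, owner: Eve, rank: 2]: row = 5, pile = 1, passes → Accepted.
[pile: 1, row: 4, owner: Ben, rank: 12]: row = 4, pile = 1, passes → Accepted.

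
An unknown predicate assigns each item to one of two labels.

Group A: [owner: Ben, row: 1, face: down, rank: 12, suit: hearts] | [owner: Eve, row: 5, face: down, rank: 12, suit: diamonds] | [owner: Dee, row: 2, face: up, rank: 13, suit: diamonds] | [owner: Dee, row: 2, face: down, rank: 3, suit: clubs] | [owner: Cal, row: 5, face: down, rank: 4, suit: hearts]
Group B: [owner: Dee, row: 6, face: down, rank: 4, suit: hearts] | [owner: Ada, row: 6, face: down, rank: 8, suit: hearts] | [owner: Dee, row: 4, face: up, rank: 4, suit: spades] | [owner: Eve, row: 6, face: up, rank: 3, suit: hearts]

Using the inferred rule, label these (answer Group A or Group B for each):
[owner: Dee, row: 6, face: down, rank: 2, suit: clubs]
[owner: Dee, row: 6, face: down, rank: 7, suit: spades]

The simplest hypothesis consistent with all the labels is: row ≤ 2 OR row = 5.
[owner: Dee, row: 6, face: down, rank: 2, suit: clubs] — row = 6, hence Group B.
[owner: Dee, row: 6, face: down, rank: 7, suit: spades] — row = 6, hence Group B.

Group B, Group B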